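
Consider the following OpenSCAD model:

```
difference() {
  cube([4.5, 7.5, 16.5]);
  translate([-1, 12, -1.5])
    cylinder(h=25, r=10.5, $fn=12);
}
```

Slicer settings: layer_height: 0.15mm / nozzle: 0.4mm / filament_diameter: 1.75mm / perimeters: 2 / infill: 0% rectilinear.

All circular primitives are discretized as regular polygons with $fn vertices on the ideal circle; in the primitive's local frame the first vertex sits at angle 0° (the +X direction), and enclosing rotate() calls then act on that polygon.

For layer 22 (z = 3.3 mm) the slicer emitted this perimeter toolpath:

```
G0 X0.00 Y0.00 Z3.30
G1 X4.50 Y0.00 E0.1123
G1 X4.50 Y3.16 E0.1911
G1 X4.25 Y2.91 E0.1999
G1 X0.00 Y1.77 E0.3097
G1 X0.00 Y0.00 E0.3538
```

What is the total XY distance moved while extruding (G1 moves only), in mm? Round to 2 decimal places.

14.18 mm

Sum the Euclidean lengths of each G1 segment: total = 14.18 mm.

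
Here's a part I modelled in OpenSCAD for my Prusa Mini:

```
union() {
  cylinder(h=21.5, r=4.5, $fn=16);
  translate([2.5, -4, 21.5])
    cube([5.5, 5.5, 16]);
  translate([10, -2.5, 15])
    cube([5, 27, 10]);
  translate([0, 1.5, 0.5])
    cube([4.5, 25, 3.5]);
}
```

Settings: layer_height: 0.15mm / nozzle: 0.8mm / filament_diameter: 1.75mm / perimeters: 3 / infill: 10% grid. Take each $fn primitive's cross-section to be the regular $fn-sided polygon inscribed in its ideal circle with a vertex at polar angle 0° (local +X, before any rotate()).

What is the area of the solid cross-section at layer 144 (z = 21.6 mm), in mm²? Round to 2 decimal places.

At z = 21.6 mm: the cylinder does not reach this height (z outside [0, 21.5]); the cube at (2.5, -4) is present — its section is the full 5.5×5.5 rectangle (area 30.25 mm²); the cube at (10, -2.5) is present — its section is the full 5×27 rectangle (area 135.00 mm²); the cube at (0, 1.5) does not reach this height (z outside [0.5, 4]); Taking the union: the 2 present regions are separate (no shared area or edge), so areas and boundary lengths simply add and each stays a separate island — area = 165.25 mm². Overall, the cross-section has 2 separate islands. Net area = 165.25 mm².

165.25 mm²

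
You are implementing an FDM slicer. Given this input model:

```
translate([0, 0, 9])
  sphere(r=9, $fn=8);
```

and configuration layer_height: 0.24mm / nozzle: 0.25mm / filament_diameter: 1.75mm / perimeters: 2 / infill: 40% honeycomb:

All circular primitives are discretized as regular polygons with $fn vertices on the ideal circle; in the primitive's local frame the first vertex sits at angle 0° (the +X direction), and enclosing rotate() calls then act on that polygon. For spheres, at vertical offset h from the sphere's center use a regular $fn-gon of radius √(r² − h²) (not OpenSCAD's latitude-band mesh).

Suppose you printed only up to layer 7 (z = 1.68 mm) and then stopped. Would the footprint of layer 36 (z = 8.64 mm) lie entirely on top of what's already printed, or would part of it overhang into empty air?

Compare the two slices. At z = 1.68: the sphere: section is a regular 8-gon, circumradius = √(r²−h²) = √(9²−7.32²) = 5.236 (area = (8/2)·5.236²·sin(360°/8) = 77.55 mm²). At z = 8.64: the r=9 sphere slices to a regular 8-gon of circumradius 8.993 (√(r²−h²) with h=0.36 from center) (area = (8/2)·8.993²·sin(360°/8) = 228.74 mm²). Checking containment: at z = 8.64 the cross-section extends beyond the z = 1.68 cross-section by about 151.19 mm².

part overhangs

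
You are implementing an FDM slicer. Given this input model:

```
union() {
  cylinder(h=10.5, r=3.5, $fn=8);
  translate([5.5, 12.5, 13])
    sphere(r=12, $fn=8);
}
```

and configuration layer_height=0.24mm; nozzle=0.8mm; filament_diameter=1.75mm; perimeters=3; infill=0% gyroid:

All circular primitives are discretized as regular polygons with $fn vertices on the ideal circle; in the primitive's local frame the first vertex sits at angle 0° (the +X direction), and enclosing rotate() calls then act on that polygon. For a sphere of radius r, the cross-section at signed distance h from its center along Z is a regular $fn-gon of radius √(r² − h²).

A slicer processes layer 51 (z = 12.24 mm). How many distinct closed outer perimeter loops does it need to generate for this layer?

At z = 12.24 mm: the cylinder is absent (z outside [0, 10.5]); the r=12 sphere at (5.5, 12.5) slices to a regular 8-gon of circumradius 11.976 (√(r²−h²) with h=0.76 from center); Combining (union): only the r=12 sphere at (5.5, 12.5) is present, so the union is just that shape — 1 connected region. The result has 1 disconnected region.

1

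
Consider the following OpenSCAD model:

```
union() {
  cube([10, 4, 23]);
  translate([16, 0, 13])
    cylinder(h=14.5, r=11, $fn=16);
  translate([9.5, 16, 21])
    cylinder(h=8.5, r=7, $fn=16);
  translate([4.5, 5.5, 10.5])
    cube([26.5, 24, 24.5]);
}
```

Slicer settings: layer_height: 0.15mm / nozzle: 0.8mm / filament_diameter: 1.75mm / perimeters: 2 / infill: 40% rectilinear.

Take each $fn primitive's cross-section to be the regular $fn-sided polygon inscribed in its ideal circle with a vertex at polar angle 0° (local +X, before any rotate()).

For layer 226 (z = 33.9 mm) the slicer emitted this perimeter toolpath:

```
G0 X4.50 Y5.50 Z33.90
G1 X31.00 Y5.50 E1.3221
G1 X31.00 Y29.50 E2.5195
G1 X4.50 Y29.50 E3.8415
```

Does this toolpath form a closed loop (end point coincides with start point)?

no

Start point (G0): (4.50, 5.50). End point (last G1): the path does not return to the start — open.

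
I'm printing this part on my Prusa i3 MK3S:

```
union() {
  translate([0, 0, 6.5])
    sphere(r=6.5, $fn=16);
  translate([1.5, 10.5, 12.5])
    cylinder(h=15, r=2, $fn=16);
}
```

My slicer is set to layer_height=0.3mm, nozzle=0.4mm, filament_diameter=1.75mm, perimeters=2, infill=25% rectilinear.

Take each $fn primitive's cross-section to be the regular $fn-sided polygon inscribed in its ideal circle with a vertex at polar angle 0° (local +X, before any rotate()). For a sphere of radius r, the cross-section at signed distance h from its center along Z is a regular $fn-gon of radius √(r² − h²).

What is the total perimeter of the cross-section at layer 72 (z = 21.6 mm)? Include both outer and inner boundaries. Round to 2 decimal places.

12.49 mm

At z = 21.6 mm: the sphere is not intersected at this z (|z−center|=15.100 > r=6.5); the r=2 cylinder at (1.5, 10.5) contributes a regular 16-gon of circumradius 2 (perimeter = 2·16·2.000·sin(180°/16) = 12.49 mm); Combining (union): only the r=2 cylinder at (1.5, 10.5) is present, so the union is just that shape — boundary = 12.49 mm. Overall, the cross-section is a single solid region. Total boundary length (outer) = 12.49 mm.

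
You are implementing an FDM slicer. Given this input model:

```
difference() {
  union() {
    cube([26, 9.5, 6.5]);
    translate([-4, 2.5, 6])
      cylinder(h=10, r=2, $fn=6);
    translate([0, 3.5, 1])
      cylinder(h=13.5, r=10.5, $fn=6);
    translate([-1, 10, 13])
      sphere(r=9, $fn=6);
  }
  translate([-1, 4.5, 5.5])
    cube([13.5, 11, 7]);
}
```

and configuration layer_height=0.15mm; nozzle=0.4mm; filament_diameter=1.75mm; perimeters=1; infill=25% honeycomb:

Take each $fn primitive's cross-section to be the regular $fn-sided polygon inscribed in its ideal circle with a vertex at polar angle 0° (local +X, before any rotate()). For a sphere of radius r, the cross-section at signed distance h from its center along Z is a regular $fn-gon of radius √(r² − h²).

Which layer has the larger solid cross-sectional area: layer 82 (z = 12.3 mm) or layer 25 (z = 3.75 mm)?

layer 25 (z = 3.75 mm)

Layer 82 (z = 12.3): the cube is not intersected at this z (z outside [0, 6.5]); the r=2 cylinder at (-4, 2.5) contributes a regular 6-gon of circumradius 2 (area = (6/2)·2.000²·sin(360°/6) = 10.39 mm²); the cylinder at (0, 3.5): section is a regular 6-gon, circumradius r=10.5 (area = (6/2)·10.500²·sin(360°/6) = 286.44 mm²); the sphere at (-1, 10): section is a regular 6-gon, circumradius = √(r²−h²) = √(9²−0.7²) = 8.973 (area = (6/2)·8.973²·sin(360°/6) = 209.17 mm²); Merging all regions: the regions partially overlap — summed areas 506.00 mm² minus the doubly-counted overlap 140.93 mm² gives 365.07 mm² — area = 365.07 mm²; the cube at (-1, 4.5) (footprint 13.5×11) is included at this height (area 148.50 mm²); Subtracting the remaining from the first: starting from that combined region (365.07 mm²), the 13.5×11 cube at (-1, 4.5) partially overlaps it — only the 92.61 mm² overlap (of its 148.50 mm²) is removed, clipping the outline — area = 272.46 mm². So its area = 272.46 mm². Layer 25 (z = 3.75): the cube is present — its section is the full 26×9.5 rectangle (area 247.00 mm²); the cylinder at (-4, 2.5) is absent (z outside [6, 16]); the cylinder at (0, 3.5): section is a regular 6-gon, circumradius r=10.5 (area = (6/2)·10.500²·sin(360°/6) = 286.44 mm²); the sphere at (-1, 10) does not reach this height (|z−center|=9.250 > r=9); Merging all regions: the regions partially overlap — summed areas 533.44 mm² minus the doubly-counted overlap 85.82 mm² gives 447.62 mm² — area = 447.62 mm²; the cube at (-1, 4.5) is absent (z outside [5.5, 12.5]); Subtracting the remaining from the first: none of the subtracted shapes is present at this height, so the result so far is unchanged — area = 447.62 mm². So its area = 447.62 mm². Layer 25 is larger (447.62 vs 272.46 mm²).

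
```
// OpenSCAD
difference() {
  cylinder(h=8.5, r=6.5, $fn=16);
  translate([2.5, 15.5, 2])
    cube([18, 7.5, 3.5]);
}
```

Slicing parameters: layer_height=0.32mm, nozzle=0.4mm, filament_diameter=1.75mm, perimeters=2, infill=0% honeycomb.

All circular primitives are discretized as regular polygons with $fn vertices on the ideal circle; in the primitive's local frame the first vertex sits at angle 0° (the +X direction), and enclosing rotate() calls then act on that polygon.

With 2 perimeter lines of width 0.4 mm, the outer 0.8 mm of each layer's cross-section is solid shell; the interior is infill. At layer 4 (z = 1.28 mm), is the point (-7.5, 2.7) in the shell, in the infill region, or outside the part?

At z = 1.28 mm: the cylinder: section is a regular 16-gon, circumradius r=6.5; the cube at (2.5, 15.5) is not intersected at this z (z outside [2, 5.5]); Subtracting the remaining from the first: none of the subtracted shapes is present at this height, so the r=6.5 cylinder is unchanged — 1 connected region. Overall, the cross-section is a single solid region. The nearest boundary edge runs (-6.01, 2.49)→(-6.50, 0.00); distance from the point to it = 1.51 mm. The point is not inside any of the regions above, so it lies outside the cross-section (1.51 mm from the nearest boundary).

outside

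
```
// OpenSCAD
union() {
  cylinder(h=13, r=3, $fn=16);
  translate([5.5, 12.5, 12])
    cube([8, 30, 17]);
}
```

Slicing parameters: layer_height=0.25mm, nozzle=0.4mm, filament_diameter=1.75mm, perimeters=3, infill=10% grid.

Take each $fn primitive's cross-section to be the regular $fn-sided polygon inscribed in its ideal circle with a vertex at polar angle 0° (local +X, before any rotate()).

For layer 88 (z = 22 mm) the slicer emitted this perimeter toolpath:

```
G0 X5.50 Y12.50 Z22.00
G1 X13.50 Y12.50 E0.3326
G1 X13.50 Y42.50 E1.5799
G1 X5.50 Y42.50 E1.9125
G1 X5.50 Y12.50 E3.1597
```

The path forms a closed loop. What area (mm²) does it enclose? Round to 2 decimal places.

240.00 mm²

Apply the shoelace formula to the sequence of (X, Y) vertices; enclosed area = 240.00 mm².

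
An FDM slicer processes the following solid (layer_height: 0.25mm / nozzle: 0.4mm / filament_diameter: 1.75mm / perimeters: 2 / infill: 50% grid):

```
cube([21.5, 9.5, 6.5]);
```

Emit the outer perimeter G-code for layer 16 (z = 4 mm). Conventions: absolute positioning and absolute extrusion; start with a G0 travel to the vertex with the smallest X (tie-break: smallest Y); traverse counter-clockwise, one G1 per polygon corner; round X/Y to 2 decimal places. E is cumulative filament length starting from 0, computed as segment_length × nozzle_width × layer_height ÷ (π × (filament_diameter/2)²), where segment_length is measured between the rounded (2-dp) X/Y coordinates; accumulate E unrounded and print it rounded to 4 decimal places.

At z = 4 mm: the cube is present — its section is the full 21.5×9.5 rectangle. The outline is a single polygon with 4 vertices. Extrusion per mm of travel: 0.4 × 0.25 / (π × 0.875²) = 0.041575. Accumulating E over each segment gives final E = 2.5777.

G0 X0.00 Y0.00 Z4.00
G1 X21.50 Y0.00 E0.8939
G1 X21.50 Y9.50 E1.2888
G1 X0.00 Y9.50 E2.1827
G1 X0.00 Y0.00 E2.5777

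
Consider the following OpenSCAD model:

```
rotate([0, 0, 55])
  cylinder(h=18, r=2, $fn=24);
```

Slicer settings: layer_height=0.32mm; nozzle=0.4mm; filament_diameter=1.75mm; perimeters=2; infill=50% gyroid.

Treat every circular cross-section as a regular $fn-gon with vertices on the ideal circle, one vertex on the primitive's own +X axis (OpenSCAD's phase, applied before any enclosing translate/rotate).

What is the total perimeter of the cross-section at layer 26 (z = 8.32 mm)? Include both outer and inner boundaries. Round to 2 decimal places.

At z = 8.32 mm: the r=2 cylinder gives a regular 24-gon of circumradius 2 (constant along its height) (perimeter = 2·24·2.000·sin(180°/24) = 12.53 mm); (whole slice rotated 55° about Z — lengths, areas and connectivity unchanged). Overall, the cross-section is a single solid region. Total boundary length (outer) = 12.53 mm.

12.53 mm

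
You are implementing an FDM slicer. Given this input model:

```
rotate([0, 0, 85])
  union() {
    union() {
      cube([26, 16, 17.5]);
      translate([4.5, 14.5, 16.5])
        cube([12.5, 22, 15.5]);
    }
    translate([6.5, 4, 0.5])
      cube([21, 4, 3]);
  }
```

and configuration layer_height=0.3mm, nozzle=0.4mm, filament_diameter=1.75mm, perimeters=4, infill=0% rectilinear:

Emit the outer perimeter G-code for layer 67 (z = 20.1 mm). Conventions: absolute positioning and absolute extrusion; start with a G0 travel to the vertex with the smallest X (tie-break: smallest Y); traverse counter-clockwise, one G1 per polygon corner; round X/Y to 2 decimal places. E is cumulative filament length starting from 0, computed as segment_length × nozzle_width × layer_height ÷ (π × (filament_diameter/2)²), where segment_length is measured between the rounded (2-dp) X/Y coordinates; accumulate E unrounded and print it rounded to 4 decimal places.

G0 X-35.97 Y7.66 Z20.10
G1 X-14.05 Y5.75 E1.0977
G1 X-12.96 Y18.20 E1.7212
G1 X-34.88 Y20.12 E2.8190
G1 X-35.97 Y7.66 E3.4430

At z = 20.1 mm: the cube does not reach this height (z outside [0, 17.5]); the 12.5×22 cube at (4.5, 14.5) contributes its full rectangle; Combining (union): only the 12.5×22 cube at (4.5, 14.5) is present, so the union is just that shape — 1 connected region; the cube at (6.5, 4) does not reach this height (z outside [0.5, 3.5]); Taking the union: only that combined region is present, so the union is just that shape — 1 connected region; (whole slice rotated 85° about Z — lengths, areas and connectivity unchanged). The outline is a single polygon with 4 vertices. Extrusion per mm of travel: 0.4 × 0.3 / (π × 0.875²) = 0.049890. Accumulating E over each segment gives final E = 3.4430.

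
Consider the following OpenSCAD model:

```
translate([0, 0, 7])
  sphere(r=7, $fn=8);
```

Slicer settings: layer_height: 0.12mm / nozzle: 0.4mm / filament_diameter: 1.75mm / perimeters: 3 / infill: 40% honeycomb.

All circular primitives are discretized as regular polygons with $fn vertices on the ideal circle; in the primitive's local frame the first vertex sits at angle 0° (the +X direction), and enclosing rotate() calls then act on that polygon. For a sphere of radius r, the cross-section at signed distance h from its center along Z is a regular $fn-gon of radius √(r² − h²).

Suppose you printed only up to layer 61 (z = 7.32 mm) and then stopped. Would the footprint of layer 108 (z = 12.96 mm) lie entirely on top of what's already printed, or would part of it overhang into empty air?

entirely on top

Compare the two slices. At z = 7.32: the r=7 sphere slices to a regular 8-gon of circumradius 6.993 (√(r²−h²) with h=0.32 from center) (area = (8/2)·6.993²·sin(360°/8) = 138.30 mm²). At z = 12.96: the r=7 sphere contributes a regular 8-gon of circumradius √(7²−5.96²) = 3.671 (area = (8/2)·3.671²·sin(360°/8) = 38.12 mm²). Checking containment: the cross-section at z = 12.96 is a subset of the cross-section at z = 7.32.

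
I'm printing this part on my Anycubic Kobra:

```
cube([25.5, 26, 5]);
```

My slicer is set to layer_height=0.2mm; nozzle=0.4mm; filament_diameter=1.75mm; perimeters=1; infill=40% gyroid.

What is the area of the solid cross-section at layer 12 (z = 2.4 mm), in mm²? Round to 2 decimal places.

663.00 mm²

At z = 2.4 mm: the cube (footprint 25.5×26) is included at this height (area 663.00 mm²). Overall, the cross-section is a single solid region. Net area = 663.00 mm².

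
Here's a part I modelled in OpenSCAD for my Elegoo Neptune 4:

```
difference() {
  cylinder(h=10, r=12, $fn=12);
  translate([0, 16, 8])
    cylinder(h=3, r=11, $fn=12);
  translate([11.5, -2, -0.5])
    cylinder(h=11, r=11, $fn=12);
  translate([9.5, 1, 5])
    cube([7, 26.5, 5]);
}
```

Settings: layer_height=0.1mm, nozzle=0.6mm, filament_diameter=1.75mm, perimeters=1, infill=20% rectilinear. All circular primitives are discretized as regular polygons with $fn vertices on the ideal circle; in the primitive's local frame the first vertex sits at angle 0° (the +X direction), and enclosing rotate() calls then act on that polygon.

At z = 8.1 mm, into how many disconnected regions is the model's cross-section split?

At z = 8.1 mm: the r=12 cylinder contributes a regular 12-gon of circumradius 12; the r=11 cylinder at (0, 16) contributes a regular 12-gon of circumradius 11; the cylinder at (11.5, -2): section is a regular 12-gon, circumradius r=11; the 7×26.5 cube at (9.5, 1) contributes its full rectangle; Taking the first minus the rest: starting from the r=12 cylinder, the r=11 cylinder at (0, 16) partially overlaps it — only the 70.37 mm² overlap (of its 363.00 mm²) is removed, clipping the outline; the r=11 cylinder at (11.5, -2) partially overlaps it — only the 145.81 mm² overlap (of its 363.00 mm²) is removed, clipping the outline; the 7×26.5 cube at (9.5, 1) misses the remaining region (no effect) — 2 connected regions. The result has 2 disconnected regions.

2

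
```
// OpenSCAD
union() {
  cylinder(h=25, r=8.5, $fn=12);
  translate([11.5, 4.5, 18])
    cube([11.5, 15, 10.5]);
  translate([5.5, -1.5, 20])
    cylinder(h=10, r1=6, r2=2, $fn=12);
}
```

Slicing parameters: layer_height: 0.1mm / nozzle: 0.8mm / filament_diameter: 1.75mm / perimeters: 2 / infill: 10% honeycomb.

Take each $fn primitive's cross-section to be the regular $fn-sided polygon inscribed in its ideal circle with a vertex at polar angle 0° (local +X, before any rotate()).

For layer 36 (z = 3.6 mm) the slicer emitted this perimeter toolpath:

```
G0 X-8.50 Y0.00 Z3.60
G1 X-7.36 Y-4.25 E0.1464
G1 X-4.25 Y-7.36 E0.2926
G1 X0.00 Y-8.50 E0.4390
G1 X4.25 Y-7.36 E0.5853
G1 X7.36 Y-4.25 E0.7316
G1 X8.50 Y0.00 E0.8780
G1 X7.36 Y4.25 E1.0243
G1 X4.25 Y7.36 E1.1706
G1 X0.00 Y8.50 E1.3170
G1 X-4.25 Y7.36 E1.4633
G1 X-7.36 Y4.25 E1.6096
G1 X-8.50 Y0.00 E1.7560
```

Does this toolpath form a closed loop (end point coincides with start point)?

yes

Start point (G0): (-8.50, 0.00). End point (last G1): the path returns to the start — closed.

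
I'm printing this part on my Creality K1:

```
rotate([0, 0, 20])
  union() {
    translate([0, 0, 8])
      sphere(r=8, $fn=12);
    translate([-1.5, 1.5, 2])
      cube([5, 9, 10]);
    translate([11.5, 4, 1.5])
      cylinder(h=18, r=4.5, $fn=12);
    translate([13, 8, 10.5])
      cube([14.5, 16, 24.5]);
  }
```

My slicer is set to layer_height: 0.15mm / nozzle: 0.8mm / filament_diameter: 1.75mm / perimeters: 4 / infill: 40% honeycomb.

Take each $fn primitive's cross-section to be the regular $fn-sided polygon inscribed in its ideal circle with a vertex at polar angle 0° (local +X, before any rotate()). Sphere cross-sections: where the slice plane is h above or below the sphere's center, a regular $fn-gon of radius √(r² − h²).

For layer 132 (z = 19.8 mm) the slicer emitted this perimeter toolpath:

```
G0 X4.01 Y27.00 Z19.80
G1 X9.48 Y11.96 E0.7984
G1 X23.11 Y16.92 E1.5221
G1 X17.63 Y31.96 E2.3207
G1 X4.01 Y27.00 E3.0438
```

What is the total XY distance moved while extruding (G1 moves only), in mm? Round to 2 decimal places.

61.01 mm

Sum the Euclidean lengths of each G1 segment: total = 61.01 mm.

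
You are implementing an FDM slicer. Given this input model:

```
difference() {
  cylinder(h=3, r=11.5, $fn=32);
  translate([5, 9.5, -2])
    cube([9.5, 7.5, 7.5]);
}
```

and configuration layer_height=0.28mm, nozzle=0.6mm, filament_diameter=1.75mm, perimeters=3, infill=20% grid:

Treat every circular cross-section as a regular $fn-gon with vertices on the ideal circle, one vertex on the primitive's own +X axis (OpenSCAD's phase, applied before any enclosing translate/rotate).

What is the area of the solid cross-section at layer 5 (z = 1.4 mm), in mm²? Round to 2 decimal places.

At z = 1.4 mm: the cylinder: section is a regular 32-gon, circumradius r=11.5 (area = (32/2)·11.500²·sin(360°/32) = 412.81 mm²); the 9.5×7.5 cube at (5, 9.5) contributes its full rectangle (area 71.25 mm²); Taking the first minus the rest: starting from the r=11.5 cylinder (412.81 mm²), the 9.5×7.5 cube at (5, 9.5) partially overlaps it — only the 0.60 mm² overlap (of its 71.25 mm²) is removed, clipping the outline — area = 412.21 mm². Overall, the cross-section is a single solid region. Net area = 412.21 mm².

412.21 mm²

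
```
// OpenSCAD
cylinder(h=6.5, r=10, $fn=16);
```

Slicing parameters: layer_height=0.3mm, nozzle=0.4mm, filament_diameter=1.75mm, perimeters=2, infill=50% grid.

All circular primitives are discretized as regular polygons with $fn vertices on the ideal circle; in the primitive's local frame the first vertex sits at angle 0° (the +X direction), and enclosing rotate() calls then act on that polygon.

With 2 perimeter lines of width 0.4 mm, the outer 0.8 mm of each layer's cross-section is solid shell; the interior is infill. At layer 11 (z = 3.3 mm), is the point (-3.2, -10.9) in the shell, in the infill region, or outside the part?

At z = 3.3 mm: the r=10 cylinder contributes a regular 16-gon of circumradius 10. Overall, the cross-section is a single solid region. The nearest boundary edge runs (-3.83, -9.24)→(-0.00, -10.00); distance from the point to it = 1.51 mm. The point is not inside any of the regions above, so it lies outside the cross-section (1.51 mm from the nearest boundary).

outside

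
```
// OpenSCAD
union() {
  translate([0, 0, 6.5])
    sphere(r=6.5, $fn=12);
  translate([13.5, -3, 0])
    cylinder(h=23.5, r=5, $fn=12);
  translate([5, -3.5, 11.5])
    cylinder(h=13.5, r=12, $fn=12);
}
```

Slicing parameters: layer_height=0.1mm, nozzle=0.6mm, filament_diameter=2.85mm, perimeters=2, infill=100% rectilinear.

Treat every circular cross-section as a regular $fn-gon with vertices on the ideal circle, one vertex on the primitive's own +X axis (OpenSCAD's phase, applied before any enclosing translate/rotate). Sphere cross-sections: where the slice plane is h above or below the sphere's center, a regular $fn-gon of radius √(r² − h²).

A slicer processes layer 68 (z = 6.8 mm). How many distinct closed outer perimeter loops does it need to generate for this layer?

At z = 6.8 mm: the sphere: section is a regular 12-gon, circumradius = √(r²−h²) = √(6.5²−0.3²) = 6.493; the r=5 cylinder at (13.5, -3) gives a regular 12-gon of circumradius 5 (constant along its height); the cylinder at (5, -3.5) is absent (z outside [11.5, 25]); Combining (union): the 2 present regions are separate (no shared area or edge), so areas and boundary lengths simply add and each stays a separate island — 2 connected regions. The result has 2 disconnected regions.

2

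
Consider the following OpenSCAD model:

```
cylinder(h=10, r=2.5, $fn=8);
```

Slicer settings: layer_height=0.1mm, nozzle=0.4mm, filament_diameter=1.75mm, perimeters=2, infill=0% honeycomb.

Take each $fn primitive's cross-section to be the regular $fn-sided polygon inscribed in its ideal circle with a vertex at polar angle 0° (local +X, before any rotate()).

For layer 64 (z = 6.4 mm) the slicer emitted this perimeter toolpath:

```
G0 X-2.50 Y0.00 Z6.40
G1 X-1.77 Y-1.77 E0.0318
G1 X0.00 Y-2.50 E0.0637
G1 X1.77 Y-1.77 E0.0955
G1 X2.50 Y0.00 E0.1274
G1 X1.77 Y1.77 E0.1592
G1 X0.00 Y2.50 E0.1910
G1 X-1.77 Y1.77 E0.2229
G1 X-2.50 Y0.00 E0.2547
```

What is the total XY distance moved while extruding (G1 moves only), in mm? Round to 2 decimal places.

Sum the Euclidean lengths of each G1 segment: total = 15.32 mm.

15.32 mm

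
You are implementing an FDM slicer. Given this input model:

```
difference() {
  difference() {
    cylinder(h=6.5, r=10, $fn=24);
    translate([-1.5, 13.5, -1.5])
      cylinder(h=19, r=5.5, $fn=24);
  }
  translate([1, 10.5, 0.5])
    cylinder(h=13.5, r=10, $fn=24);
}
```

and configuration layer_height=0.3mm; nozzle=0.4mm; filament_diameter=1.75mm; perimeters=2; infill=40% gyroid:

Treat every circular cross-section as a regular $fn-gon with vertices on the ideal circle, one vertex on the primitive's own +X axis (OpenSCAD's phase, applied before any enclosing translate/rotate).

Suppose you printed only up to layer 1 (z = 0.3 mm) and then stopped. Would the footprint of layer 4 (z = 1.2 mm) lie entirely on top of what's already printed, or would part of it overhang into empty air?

Compare the two slices. At z = 0.3: the r=10 cylinder gives a regular 24-gon of circumradius 10 (constant along its height) (area = (24/2)·10.000²·sin(360°/24) = 310.58 mm²); the r=5.5 cylinder at (-1.5, 13.5) gives a regular 24-gon of circumradius 5.5 (constant along its height) (area = (24/2)·5.500²·sin(360°/24) = 93.95 mm²); After the difference (first − rest): starting from the r=10 cylinder (310.58 mm²), the r=5.5 cylinder at (-1.5, 13.5) partially overlaps it — only the 8.52 mm² overlap (of its 93.95 mm²) is removed, clipping the outline — area = 302.06 mm²; the cylinder at (1, 10.5) does not reach this height (z outside [0.5, 14]); Subtracting the remaining from the first: none of the subtracted shapes is present at this height, so the result so far is unchanged — area = 302.06 mm². At z = 1.2: the r=10 cylinder gives a regular 24-gon of circumradius 10 (constant along its height) (area = (24/2)·10.000²·sin(360°/24) = 310.58 mm²); the cylinder at (-1.5, 13.5): section is a regular 24-gon, circumradius r=5.5 (area = (24/2)·5.500²·sin(360°/24) = 93.95 mm²); Taking the first minus the rest: starting from the r=10 cylinder (310.58 mm²), the r=5.5 cylinder at (-1.5, 13.5) partially overlaps it — only the 8.52 mm² overlap (of its 93.95 mm²) is removed, clipping the outline — area = 302.06 mm²; the cylinder at (1, 10.5): section is a regular 24-gon, circumradius r=10 (area = (24/2)·10.000²·sin(360°/24) = 310.58 mm²); Subtracting the remaining from the first: starting from the result so far (302.06 mm²), the r=10 cylinder at (1, 10.5) partially overlaps it — only the 102.64 mm² overlap (of its 310.58 mm²) is removed, clipping the outline — area = 199.42 mm². Checking containment: the cross-section at z = 1.2 is a subset of the cross-section at z = 0.3.

entirely on top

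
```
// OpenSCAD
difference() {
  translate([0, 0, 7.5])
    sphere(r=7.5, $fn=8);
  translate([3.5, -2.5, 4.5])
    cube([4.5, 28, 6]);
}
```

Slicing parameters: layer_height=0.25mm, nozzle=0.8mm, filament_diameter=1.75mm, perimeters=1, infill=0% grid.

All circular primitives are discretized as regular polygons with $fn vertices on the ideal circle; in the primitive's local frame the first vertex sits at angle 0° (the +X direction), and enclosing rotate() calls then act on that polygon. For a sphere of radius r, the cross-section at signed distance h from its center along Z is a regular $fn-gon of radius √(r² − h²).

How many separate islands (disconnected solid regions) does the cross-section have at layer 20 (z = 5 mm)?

1

At z = 5 mm: the r=7.5 sphere contributes a regular 8-gon of circumradius √(7.5²−2.5²) = 7.071; the 4.5×28 cube at (3.5, -2.5) contributes its full rectangle; Taking the first minus the rest: starting from the r=7.5 sphere, the 4.5×28 cube at (3.5, -2.5) partially overlaps it — only the 20.78 mm² overlap (of its 126.00 mm²) is removed, clipping the outline — 1 connected region. Overall, the cross-section is a single solid region. Island count = 1.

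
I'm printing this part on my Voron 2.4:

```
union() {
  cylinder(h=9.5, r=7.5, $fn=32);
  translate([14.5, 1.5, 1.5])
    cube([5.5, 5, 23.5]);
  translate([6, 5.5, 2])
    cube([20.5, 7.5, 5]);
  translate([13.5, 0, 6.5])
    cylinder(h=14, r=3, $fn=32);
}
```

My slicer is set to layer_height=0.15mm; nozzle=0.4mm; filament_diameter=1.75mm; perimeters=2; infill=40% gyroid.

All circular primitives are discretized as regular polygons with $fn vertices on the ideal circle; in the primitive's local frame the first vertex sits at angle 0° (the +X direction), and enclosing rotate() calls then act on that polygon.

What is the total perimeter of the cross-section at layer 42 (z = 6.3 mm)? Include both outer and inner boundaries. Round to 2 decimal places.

111.05 mm

At z = 6.3 mm: the r=7.5 cylinder contributes a regular 32-gon of circumradius 7.5 (perimeter = 2·32·7.500·sin(180°/32) = 47.05 mm); the 5.5×5 cube at (14.5, 1.5) contributes its full rectangle (perimeter 21.00 mm); the cube at (6, 5.5) (footprint 20.5×7.5) is included at this height (perimeter 56.00 mm); the cylinder at (13.5, 0) is absent (z outside [6.5, 20.5]); Combining (union): the regions partially overlap (shared area 5.50 mm²), so the edge portions inside another operand are dropped and the merged outline is re-measured after clipping — boundary = 111.05 mm. Overall, the cross-section has 2 separate islands. Total boundary length (outer) = 111.05 mm.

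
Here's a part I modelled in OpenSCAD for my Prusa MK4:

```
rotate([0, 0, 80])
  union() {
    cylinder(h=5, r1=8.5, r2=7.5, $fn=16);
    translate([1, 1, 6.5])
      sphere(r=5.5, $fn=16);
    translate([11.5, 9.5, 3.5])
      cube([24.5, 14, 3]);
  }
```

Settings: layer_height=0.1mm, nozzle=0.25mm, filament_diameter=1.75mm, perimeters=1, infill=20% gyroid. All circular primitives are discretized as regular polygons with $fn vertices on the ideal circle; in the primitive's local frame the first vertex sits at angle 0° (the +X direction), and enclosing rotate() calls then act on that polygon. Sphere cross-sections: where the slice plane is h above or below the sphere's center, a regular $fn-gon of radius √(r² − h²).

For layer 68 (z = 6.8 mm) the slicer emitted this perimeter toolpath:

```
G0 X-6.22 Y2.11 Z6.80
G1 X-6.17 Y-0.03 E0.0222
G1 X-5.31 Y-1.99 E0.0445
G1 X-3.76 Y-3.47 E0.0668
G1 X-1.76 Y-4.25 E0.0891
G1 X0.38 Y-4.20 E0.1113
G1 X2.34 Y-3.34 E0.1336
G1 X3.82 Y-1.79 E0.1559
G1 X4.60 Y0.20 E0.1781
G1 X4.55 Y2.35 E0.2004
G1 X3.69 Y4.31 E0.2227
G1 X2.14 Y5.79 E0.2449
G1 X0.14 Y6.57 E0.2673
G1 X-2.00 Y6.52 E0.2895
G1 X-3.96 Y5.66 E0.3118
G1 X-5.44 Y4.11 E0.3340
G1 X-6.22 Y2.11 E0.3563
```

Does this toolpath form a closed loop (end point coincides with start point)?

Start point (G0): (-6.22, 2.11). End point (last G1): the path returns to the start — closed.

yes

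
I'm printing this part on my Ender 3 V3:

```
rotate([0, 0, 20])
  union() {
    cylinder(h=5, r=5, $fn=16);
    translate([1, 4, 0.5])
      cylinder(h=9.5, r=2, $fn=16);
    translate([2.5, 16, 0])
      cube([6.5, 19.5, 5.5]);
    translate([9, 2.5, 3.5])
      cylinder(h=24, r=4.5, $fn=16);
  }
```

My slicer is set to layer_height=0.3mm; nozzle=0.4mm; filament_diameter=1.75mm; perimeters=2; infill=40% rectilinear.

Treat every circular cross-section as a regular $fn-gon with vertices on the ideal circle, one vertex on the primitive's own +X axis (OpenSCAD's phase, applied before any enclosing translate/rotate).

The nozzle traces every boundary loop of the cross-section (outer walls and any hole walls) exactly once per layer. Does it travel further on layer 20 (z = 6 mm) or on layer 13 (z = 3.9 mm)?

layer 13 (z = 3.9 mm)

Layer 20 (z = 6): the cylinder is not intersected at this z (z outside [0, 5]); the cylinder at (1, 4): section is a regular 16-gon, circumradius r=2 (perimeter = 2·16·2.000·sin(180°/16) = 12.49 mm); the cube at (2.5, 16) is not intersected at this z (z outside [0, 5.5]); the r=4.5 cylinder at (9, 2.5) gives a regular 16-gon of circumradius 4.5 (constant along its height) (perimeter = 2·16·4.500·sin(180°/16) = 28.09 mm); Merging all regions: the 2 present regions are separate (no shared area or edge), so areas and boundary lengths simply add and each stays a separate island — boundary = 40.58 mm; (whole slice rotated 20° about Z — lengths, areas and connectivity unchanged). So its perimeter = 40.58 mm. Layer 13 (z = 3.9): the cylinder: section is a regular 16-gon, circumradius r=5 (perimeter = 2·16·5.000·sin(180°/16) = 31.21 mm); the r=2 cylinder at (1, 4) gives a regular 16-gon of circumradius 2 (constant along its height) (perimeter = 2·16·2.000·sin(180°/16) = 12.49 mm); the cube at (2.5, 16) is present — its section is the full 6.5×19.5 rectangle (perimeter 52.00 mm); the r=4.5 cylinder at (9, 2.5) contributes a regular 16-gon of circumradius 4.5 (perimeter = 2·16·4.500·sin(180°/16) = 28.09 mm); Taking the union: the regions partially overlap (shared area 8.79 mm²), so the edge portions inside another operand are dropped and the merged outline is re-measured after clipping — boundary = 110.39 mm; (whole slice rotated 20° about Z — lengths, areas and connectivity unchanged). So its perimeter = 110.39 mm. Layer 13 is larger (110.39 vs 40.58 mm).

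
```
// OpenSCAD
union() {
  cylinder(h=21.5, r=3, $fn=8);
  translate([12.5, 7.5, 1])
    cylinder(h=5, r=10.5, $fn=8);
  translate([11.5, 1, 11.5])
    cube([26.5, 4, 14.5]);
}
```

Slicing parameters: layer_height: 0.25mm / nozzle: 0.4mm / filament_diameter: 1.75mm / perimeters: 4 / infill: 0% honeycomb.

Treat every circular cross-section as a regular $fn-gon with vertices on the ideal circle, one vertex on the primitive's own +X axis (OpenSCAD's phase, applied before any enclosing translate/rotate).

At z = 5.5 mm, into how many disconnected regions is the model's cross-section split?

2

At z = 5.5 mm: the r=3 cylinder contributes a regular 8-gon of circumradius 3; the cylinder at (12.5, 7.5): section is a regular 8-gon, circumradius r=10.5; the cube at (11.5, 1) is not intersected at this z (z outside [11.5, 26]); Merging all regions: the 2 present regions are separate (no shared area or edge), so areas and boundary lengths simply add and each stays a separate island — 2 connected regions. The result has 2 disconnected regions.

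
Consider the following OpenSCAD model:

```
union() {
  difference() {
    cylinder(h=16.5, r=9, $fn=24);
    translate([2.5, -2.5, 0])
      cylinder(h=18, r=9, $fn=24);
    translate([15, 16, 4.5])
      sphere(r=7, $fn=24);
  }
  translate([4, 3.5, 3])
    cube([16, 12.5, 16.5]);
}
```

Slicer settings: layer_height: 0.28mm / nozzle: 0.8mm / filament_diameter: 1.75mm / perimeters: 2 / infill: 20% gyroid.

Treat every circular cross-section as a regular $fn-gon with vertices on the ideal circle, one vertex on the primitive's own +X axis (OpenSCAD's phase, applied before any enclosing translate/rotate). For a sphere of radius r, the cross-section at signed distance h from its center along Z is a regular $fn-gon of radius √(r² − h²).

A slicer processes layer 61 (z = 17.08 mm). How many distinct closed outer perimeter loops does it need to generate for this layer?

At z = 17.08 mm: the cylinder does not reach this height (z outside [0, 16.5]); the cylinder at (2.5, -2.5): section is a regular 24-gon, circumradius r=9; the sphere at (15, 16) is not intersected at this z (|z−center|=12.580 > r=7); Taking the first minus the rest: the first operand is absent here, so nothing remains; the 16×12.5 cube at (4, 3.5) contributes its full rectangle; Combining (union): only the 16×12.5 cube at (4, 3.5) is present, so the union is just that shape — 1 connected region. The result has 1 disconnected region.

1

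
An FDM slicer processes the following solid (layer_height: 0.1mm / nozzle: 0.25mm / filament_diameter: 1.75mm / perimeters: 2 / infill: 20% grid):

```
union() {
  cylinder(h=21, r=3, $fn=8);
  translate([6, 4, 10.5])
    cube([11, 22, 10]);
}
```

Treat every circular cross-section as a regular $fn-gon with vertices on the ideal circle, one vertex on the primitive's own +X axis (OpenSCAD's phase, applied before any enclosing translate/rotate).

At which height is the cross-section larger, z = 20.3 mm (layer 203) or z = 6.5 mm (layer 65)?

layer 203 (z = 20.3 mm)

Layer 203 (z = 20.3): the cylinder: section is a regular 8-gon, circumradius r=3 (area = (8/2)·3.000²·sin(360°/8) = 25.46 mm²); the 11×22 cube at (6, 4) contributes its full rectangle (area 242.00 mm²); Merging all regions: the 2 present regions are separate (no shared area or edge), so areas and boundary lengths simply add and each stays a separate island — area = 267.46 mm². So its area = 267.46 mm². Layer 65 (z = 6.5): the cylinder: section is a regular 8-gon, circumradius r=3 (area = (8/2)·3.000²·sin(360°/8) = 25.46 mm²); the cube at (6, 4) is absent (z outside [10.5, 20.5]); Merging all regions: only the r=3 cylinder is present, so the union is just that shape — area = 25.46 mm². So its area = 25.46 mm². Layer 203 is larger (267.46 vs 25.46 mm²).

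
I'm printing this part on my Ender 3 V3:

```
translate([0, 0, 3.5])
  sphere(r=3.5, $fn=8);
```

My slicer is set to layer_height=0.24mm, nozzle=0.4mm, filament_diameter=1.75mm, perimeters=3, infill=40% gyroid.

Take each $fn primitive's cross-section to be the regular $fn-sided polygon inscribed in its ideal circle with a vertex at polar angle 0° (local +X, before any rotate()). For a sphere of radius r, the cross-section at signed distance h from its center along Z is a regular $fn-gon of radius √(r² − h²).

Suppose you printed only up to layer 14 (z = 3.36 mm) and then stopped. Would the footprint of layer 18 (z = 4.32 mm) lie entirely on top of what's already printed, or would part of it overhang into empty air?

entirely on top

Compare the two slices. At z = 3.36: the r=3.5 sphere contributes a regular 8-gon of circumradius √(3.5²−0.14²) = 3.497 (area = (8/2)·3.497²·sin(360°/8) = 34.59 mm²). At z = 4.32: the r=3.5 sphere contributes a regular 8-gon of circumradius √(3.5²−0.82²) = 3.403 (area = (8/2)·3.403²·sin(360°/8) = 32.75 mm²). Checking containment: the cross-section at z = 4.32 is a subset of the cross-section at z = 3.36.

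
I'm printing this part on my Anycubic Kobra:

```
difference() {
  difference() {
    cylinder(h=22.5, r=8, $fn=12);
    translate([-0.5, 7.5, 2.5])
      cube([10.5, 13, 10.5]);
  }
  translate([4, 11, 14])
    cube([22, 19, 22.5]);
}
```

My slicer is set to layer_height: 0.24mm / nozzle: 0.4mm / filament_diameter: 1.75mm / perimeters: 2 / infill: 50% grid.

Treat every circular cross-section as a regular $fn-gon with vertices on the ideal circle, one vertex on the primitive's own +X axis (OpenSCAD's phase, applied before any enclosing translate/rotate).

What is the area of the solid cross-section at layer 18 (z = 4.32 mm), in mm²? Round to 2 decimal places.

191.32 mm²

At z = 4.32 mm: the r=8 cylinder contributes a regular 12-gon of circumradius 8 (area = (12/2)·8.000²·sin(360°/12) = 192.00 mm²); the 10.5×13 cube at (-0.5, 7.5) contributes its full rectangle (area 136.50 mm²); Subtracting the remaining from the first: starting from the r=8 cylinder (192.00 mm²), the 10.5×13 cube at (-0.5, 7.5) partially overlaps it — only the 0.68 mm² overlap (of its 136.50 mm²) is removed, clipping the outline — area = 191.32 mm²; the cube at (4, 11) is not intersected at this z (z outside [14, 36.5]); After the difference (first − rest): none of the subtracted shapes is present at this height, so the result so far is unchanged — area = 191.32 mm². Overall, the cross-section is a single solid region. Net area = 191.32 mm².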